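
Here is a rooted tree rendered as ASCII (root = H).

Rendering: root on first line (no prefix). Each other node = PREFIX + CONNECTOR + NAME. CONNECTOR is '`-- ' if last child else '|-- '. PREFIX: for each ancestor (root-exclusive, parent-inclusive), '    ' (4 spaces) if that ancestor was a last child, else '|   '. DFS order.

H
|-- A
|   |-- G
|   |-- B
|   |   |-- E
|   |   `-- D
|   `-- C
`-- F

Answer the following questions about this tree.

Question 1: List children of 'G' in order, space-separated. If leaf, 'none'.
Node G's children (from adjacency): (leaf)

Answer: none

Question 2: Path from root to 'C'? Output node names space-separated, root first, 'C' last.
Walk down from root: H -> A -> C

Answer: H A C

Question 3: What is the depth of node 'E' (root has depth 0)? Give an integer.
Path from root to E: H -> A -> B -> E
Depth = number of edges = 3

Answer: 3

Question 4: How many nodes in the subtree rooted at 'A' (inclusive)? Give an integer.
Subtree rooted at A contains: A, B, C, D, E, G
Count = 6

Answer: 6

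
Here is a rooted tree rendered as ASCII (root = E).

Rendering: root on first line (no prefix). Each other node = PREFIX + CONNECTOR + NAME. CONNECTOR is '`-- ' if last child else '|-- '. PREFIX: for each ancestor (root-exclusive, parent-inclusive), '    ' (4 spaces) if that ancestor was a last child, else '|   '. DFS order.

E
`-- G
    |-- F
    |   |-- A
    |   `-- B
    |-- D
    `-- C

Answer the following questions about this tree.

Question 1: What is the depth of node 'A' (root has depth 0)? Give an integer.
Path from root to A: E -> G -> F -> A
Depth = number of edges = 3

Answer: 3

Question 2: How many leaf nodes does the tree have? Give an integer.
Leaves (nodes with no children): A, B, C, D

Answer: 4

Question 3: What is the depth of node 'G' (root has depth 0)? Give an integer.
Path from root to G: E -> G
Depth = number of edges = 1

Answer: 1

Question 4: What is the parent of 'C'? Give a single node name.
Answer: G

Derivation:
Scan adjacency: C appears as child of G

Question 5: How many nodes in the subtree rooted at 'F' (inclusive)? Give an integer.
Subtree rooted at F contains: A, B, F
Count = 3

Answer: 3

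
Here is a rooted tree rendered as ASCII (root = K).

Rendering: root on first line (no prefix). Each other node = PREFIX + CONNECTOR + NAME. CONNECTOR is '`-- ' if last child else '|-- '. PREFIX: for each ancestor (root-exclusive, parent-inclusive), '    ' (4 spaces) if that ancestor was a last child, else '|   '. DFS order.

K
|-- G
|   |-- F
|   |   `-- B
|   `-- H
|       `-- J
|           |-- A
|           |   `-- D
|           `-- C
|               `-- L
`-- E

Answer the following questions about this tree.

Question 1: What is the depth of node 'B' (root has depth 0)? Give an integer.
Answer: 3

Derivation:
Path from root to B: K -> G -> F -> B
Depth = number of edges = 3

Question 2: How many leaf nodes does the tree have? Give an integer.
Leaves (nodes with no children): B, D, E, L

Answer: 4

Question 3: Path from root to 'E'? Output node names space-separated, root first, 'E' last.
Answer: K E

Derivation:
Walk down from root: K -> E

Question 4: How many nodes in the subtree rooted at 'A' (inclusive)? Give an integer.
Answer: 2

Derivation:
Subtree rooted at A contains: A, D
Count = 2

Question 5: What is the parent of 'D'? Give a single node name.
Scan adjacency: D appears as child of A

Answer: A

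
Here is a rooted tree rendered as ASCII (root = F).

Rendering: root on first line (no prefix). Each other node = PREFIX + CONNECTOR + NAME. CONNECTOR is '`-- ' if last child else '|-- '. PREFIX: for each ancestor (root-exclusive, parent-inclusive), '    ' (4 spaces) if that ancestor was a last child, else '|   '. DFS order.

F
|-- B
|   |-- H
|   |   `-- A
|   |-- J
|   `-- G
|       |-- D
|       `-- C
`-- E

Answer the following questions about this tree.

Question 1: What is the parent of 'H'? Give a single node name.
Scan adjacency: H appears as child of B

Answer: B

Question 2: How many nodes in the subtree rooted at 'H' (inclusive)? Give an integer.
Subtree rooted at H contains: A, H
Count = 2

Answer: 2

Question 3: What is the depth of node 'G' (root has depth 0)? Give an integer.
Path from root to G: F -> B -> G
Depth = number of edges = 2

Answer: 2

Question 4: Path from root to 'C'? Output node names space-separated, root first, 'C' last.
Answer: F B G C

Derivation:
Walk down from root: F -> B -> G -> C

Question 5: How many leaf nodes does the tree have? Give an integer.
Answer: 5

Derivation:
Leaves (nodes with no children): A, C, D, E, J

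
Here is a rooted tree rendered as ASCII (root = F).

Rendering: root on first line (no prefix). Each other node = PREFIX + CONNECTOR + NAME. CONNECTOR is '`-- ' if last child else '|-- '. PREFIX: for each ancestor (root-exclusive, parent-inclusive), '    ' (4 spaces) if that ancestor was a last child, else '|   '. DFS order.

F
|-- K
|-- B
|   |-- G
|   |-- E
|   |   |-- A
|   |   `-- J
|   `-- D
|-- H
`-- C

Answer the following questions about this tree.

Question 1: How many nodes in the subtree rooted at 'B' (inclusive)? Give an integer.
Subtree rooted at B contains: A, B, D, E, G, J
Count = 6

Answer: 6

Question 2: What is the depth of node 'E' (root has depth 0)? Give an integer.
Path from root to E: F -> B -> E
Depth = number of edges = 2

Answer: 2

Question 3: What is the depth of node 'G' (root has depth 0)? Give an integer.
Answer: 2

Derivation:
Path from root to G: F -> B -> G
Depth = number of edges = 2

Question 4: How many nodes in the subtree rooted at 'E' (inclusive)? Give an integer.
Subtree rooted at E contains: A, E, J
Count = 3

Answer: 3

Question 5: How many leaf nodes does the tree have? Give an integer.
Leaves (nodes with no children): A, C, D, G, H, J, K

Answer: 7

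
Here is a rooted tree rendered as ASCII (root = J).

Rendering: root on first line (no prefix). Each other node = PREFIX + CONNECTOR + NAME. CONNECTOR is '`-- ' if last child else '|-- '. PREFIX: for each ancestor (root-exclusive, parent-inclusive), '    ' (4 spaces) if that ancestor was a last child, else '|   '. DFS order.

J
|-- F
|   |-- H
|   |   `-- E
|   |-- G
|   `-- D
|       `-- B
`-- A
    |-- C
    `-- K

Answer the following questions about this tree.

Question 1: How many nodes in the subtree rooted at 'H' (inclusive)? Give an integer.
Subtree rooted at H contains: E, H
Count = 2

Answer: 2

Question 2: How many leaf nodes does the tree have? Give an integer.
Leaves (nodes with no children): B, C, E, G, K

Answer: 5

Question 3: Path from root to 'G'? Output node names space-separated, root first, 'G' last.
Answer: J F G

Derivation:
Walk down from root: J -> F -> G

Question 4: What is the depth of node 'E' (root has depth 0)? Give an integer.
Answer: 3

Derivation:
Path from root to E: J -> F -> H -> E
Depth = number of edges = 3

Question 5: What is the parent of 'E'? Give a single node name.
Answer: H

Derivation:
Scan adjacency: E appears as child of H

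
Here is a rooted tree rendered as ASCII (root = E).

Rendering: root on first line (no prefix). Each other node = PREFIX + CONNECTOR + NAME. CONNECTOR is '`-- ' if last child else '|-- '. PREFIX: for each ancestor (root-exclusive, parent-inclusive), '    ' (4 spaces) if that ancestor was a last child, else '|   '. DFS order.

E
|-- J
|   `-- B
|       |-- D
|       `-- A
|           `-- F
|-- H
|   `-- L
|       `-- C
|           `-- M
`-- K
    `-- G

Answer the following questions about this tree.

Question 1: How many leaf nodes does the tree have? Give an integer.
Answer: 4

Derivation:
Leaves (nodes with no children): D, F, G, M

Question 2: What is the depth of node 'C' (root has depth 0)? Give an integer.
Path from root to C: E -> H -> L -> C
Depth = number of edges = 3

Answer: 3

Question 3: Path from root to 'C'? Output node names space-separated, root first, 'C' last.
Walk down from root: E -> H -> L -> C

Answer: E H L C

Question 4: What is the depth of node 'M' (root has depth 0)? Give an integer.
Answer: 4

Derivation:
Path from root to M: E -> H -> L -> C -> M
Depth = number of edges = 4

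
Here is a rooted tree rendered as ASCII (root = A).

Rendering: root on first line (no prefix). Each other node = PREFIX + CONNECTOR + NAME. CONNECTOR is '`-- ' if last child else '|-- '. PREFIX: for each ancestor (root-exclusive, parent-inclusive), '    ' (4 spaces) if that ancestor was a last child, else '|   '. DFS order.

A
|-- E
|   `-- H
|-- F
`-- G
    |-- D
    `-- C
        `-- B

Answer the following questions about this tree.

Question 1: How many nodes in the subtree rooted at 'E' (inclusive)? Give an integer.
Answer: 2

Derivation:
Subtree rooted at E contains: E, H
Count = 2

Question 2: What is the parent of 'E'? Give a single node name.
Scan adjacency: E appears as child of A

Answer: A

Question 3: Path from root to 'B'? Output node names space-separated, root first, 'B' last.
Answer: A G C B

Derivation:
Walk down from root: A -> G -> C -> B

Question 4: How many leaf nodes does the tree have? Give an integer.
Leaves (nodes with no children): B, D, F, H

Answer: 4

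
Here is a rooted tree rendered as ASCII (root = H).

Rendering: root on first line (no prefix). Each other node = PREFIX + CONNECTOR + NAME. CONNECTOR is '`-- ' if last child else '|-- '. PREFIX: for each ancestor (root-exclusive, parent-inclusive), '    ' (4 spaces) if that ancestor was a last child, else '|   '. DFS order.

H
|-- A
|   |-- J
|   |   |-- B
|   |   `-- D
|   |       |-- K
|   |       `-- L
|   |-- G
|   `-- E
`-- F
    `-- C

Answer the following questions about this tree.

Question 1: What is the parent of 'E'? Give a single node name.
Answer: A

Derivation:
Scan adjacency: E appears as child of A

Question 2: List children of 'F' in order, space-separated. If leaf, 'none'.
Answer: C

Derivation:
Node F's children (from adjacency): C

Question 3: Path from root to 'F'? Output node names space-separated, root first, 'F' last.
Walk down from root: H -> F

Answer: H F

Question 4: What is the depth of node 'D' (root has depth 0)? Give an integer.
Path from root to D: H -> A -> J -> D
Depth = number of edges = 3

Answer: 3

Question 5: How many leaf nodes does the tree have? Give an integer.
Leaves (nodes with no children): B, C, E, G, K, L

Answer: 6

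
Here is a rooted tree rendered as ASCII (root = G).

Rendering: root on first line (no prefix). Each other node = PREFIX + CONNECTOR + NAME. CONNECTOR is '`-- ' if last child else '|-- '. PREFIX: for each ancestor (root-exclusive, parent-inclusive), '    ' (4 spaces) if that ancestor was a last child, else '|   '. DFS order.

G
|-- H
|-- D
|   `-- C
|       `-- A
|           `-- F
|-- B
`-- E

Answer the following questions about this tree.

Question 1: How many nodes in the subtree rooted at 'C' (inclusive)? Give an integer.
Answer: 3

Derivation:
Subtree rooted at C contains: A, C, F
Count = 3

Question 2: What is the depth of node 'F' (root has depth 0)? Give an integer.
Answer: 4

Derivation:
Path from root to F: G -> D -> C -> A -> F
Depth = number of edges = 4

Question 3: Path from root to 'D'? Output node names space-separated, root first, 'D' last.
Answer: G D

Derivation:
Walk down from root: G -> D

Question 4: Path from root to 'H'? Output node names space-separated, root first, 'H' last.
Walk down from root: G -> H

Answer: G H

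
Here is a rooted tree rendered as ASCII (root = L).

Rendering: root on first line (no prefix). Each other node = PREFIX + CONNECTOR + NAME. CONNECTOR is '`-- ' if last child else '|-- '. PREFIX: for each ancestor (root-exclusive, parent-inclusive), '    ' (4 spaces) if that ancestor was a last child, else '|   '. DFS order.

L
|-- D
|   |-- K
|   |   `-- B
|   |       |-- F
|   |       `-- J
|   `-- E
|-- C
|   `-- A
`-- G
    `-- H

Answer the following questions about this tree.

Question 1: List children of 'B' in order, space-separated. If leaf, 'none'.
Answer: F J

Derivation:
Node B's children (from adjacency): F, J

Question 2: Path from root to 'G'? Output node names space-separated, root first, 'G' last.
Walk down from root: L -> G

Answer: L G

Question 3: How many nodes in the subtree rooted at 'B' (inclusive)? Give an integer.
Subtree rooted at B contains: B, F, J
Count = 3

Answer: 3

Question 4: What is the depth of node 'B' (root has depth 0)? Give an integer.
Answer: 3

Derivation:
Path from root to B: L -> D -> K -> B
Depth = number of edges = 3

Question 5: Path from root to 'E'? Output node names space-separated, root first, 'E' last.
Walk down from root: L -> D -> E

Answer: L D E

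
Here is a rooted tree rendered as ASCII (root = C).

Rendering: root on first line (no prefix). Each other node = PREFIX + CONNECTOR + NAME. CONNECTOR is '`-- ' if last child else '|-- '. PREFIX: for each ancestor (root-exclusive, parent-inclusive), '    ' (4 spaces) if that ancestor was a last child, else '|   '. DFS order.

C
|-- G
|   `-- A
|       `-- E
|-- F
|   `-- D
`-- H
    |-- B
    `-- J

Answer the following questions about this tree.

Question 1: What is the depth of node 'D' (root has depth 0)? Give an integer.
Answer: 2

Derivation:
Path from root to D: C -> F -> D
Depth = number of edges = 2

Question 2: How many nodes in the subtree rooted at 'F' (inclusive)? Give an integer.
Answer: 2

Derivation:
Subtree rooted at F contains: D, F
Count = 2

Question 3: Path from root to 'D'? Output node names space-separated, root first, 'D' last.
Walk down from root: C -> F -> D

Answer: C F D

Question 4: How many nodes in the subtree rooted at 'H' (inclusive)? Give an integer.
Answer: 3

Derivation:
Subtree rooted at H contains: B, H, J
Count = 3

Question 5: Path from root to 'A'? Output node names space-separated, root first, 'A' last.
Answer: C G A

Derivation:
Walk down from root: C -> G -> A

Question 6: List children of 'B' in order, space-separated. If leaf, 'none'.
Answer: none

Derivation:
Node B's children (from adjacency): (leaf)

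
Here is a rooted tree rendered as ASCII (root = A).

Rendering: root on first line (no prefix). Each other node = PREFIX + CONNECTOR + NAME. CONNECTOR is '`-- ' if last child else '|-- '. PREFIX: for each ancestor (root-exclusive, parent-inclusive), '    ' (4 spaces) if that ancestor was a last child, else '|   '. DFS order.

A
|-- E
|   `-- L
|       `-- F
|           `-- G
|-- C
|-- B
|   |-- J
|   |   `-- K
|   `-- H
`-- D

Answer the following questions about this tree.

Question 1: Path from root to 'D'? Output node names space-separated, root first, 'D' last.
Answer: A D

Derivation:
Walk down from root: A -> D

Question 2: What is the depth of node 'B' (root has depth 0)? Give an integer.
Answer: 1

Derivation:
Path from root to B: A -> B
Depth = number of edges = 1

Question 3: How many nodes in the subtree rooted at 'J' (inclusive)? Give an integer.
Subtree rooted at J contains: J, K
Count = 2

Answer: 2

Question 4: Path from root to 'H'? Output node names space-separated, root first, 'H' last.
Answer: A B H

Derivation:
Walk down from root: A -> B -> H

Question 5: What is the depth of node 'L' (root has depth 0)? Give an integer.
Answer: 2

Derivation:
Path from root to L: A -> E -> L
Depth = number of edges = 2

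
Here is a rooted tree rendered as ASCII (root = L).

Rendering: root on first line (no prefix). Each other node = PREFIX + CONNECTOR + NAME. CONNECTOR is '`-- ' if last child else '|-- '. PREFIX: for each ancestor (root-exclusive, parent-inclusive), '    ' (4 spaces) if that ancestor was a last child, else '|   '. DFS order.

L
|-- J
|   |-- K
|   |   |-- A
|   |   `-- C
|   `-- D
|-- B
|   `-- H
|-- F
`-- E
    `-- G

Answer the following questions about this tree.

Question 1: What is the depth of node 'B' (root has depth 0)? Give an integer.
Path from root to B: L -> B
Depth = number of edges = 1

Answer: 1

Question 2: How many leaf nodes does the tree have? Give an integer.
Leaves (nodes with no children): A, C, D, F, G, H

Answer: 6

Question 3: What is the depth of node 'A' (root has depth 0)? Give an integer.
Path from root to A: L -> J -> K -> A
Depth = number of edges = 3

Answer: 3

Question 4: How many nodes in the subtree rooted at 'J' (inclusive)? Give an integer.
Answer: 5

Derivation:
Subtree rooted at J contains: A, C, D, J, K
Count = 5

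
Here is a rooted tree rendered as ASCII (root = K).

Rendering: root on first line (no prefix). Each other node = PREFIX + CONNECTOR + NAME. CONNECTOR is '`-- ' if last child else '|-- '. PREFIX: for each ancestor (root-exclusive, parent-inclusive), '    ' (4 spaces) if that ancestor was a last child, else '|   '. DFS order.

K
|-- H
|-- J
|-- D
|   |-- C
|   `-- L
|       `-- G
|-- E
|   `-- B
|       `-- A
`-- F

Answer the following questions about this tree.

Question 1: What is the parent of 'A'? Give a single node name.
Scan adjacency: A appears as child of B

Answer: B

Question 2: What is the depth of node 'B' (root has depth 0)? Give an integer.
Path from root to B: K -> E -> B
Depth = number of edges = 2

Answer: 2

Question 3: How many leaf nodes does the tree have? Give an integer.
Leaves (nodes with no children): A, C, F, G, H, J

Answer: 6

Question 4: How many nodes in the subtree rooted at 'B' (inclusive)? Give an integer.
Answer: 2

Derivation:
Subtree rooted at B contains: A, B
Count = 2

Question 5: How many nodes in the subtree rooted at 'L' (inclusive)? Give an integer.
Subtree rooted at L contains: G, L
Count = 2

Answer: 2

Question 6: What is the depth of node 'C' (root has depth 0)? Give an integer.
Path from root to C: K -> D -> C
Depth = number of edges = 2

Answer: 2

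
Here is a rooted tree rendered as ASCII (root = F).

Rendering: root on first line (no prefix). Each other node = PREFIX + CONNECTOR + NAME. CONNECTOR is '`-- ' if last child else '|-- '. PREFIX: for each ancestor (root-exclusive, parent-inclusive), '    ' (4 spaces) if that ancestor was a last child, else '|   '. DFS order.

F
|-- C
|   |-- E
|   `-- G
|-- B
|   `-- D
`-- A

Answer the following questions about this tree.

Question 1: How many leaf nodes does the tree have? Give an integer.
Leaves (nodes with no children): A, D, E, G

Answer: 4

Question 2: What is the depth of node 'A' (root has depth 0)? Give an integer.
Path from root to A: F -> A
Depth = number of edges = 1

Answer: 1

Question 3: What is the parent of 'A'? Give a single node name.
Scan adjacency: A appears as child of F

Answer: F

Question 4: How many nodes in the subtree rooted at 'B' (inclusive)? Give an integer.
Answer: 2

Derivation:
Subtree rooted at B contains: B, D
Count = 2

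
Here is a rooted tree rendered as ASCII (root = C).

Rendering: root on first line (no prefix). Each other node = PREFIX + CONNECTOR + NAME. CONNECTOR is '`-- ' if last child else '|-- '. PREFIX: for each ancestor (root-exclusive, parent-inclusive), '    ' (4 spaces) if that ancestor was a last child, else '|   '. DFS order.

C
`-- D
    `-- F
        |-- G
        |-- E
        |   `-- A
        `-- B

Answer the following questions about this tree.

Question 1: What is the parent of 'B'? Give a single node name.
Scan adjacency: B appears as child of F

Answer: F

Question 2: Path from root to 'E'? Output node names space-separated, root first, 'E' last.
Answer: C D F E

Derivation:
Walk down from root: C -> D -> F -> E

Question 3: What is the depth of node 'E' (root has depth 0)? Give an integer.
Answer: 3

Derivation:
Path from root to E: C -> D -> F -> E
Depth = number of edges = 3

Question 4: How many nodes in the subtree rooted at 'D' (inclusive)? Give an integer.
Answer: 6

Derivation:
Subtree rooted at D contains: A, B, D, E, F, G
Count = 6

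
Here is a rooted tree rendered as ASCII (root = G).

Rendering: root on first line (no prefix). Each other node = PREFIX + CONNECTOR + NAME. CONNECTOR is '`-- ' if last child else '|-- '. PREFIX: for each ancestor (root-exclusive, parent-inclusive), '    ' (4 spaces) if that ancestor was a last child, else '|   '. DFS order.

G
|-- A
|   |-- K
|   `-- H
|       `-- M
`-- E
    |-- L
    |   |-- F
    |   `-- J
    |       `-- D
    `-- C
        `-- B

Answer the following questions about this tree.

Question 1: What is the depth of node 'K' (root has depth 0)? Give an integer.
Answer: 2

Derivation:
Path from root to K: G -> A -> K
Depth = number of edges = 2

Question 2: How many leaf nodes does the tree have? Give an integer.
Leaves (nodes with no children): B, D, F, K, M

Answer: 5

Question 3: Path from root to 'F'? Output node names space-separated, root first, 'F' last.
Answer: G E L F

Derivation:
Walk down from root: G -> E -> L -> F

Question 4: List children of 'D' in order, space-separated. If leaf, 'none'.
Answer: none

Derivation:
Node D's children (from adjacency): (leaf)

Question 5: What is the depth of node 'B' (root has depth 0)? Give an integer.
Path from root to B: G -> E -> C -> B
Depth = number of edges = 3

Answer: 3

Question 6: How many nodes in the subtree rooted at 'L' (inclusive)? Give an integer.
Answer: 4

Derivation:
Subtree rooted at L contains: D, F, J, L
Count = 4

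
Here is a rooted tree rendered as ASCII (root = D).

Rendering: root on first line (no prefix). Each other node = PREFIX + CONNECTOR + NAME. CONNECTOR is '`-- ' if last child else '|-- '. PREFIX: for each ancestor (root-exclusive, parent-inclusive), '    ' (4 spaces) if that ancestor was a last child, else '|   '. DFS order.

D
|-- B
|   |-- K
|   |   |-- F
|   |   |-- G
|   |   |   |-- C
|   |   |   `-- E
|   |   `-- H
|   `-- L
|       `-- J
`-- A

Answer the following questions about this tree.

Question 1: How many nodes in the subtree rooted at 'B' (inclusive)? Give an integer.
Answer: 9

Derivation:
Subtree rooted at B contains: B, C, E, F, G, H, J, K, L
Count = 9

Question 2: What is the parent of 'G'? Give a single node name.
Answer: K

Derivation:
Scan adjacency: G appears as child of K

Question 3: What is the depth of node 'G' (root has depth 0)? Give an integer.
Answer: 3

Derivation:
Path from root to G: D -> B -> K -> G
Depth = number of edges = 3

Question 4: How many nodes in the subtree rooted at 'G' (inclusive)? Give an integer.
Subtree rooted at G contains: C, E, G
Count = 3

Answer: 3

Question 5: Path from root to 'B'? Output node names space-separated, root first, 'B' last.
Answer: D B

Derivation:
Walk down from root: D -> B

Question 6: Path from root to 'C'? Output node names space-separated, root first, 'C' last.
Answer: D B K G C

Derivation:
Walk down from root: D -> B -> K -> G -> C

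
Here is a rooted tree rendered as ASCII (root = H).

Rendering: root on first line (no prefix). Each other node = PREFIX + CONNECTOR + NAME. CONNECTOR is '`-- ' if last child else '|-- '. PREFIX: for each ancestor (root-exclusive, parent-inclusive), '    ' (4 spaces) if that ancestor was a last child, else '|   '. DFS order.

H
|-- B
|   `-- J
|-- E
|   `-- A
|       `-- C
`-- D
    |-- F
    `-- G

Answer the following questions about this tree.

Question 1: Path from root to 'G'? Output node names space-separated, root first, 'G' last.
Walk down from root: H -> D -> G

Answer: H D G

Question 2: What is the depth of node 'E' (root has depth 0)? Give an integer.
Answer: 1

Derivation:
Path from root to E: H -> E
Depth = number of edges = 1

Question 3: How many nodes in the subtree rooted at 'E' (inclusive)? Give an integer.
Subtree rooted at E contains: A, C, E
Count = 3

Answer: 3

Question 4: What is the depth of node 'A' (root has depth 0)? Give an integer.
Path from root to A: H -> E -> A
Depth = number of edges = 2

Answer: 2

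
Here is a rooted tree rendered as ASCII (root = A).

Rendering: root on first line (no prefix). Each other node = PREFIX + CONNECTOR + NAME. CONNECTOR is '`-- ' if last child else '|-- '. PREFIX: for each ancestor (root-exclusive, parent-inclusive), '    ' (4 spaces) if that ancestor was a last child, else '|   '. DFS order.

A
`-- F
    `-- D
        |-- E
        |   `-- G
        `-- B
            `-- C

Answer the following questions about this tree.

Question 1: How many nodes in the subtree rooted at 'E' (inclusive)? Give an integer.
Answer: 2

Derivation:
Subtree rooted at E contains: E, G
Count = 2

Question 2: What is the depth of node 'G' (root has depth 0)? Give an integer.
Answer: 4

Derivation:
Path from root to G: A -> F -> D -> E -> G
Depth = number of edges = 4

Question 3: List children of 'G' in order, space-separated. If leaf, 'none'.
Node G's children (from adjacency): (leaf)

Answer: none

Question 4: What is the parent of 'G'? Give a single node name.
Scan adjacency: G appears as child of E

Answer: E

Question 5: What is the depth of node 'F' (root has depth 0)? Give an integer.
Path from root to F: A -> F
Depth = number of edges = 1

Answer: 1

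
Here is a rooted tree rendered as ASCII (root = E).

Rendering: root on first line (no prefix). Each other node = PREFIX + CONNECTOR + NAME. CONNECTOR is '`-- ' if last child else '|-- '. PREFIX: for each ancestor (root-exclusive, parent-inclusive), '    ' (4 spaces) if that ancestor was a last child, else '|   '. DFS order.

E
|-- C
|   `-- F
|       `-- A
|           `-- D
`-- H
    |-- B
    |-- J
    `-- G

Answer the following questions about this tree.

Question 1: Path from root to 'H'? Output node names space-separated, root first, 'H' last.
Answer: E H

Derivation:
Walk down from root: E -> H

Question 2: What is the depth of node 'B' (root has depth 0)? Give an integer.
Answer: 2

Derivation:
Path from root to B: E -> H -> B
Depth = number of edges = 2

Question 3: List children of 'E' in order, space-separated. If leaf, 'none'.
Node E's children (from adjacency): C, H

Answer: C H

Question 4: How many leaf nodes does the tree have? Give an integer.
Leaves (nodes with no children): B, D, G, J

Answer: 4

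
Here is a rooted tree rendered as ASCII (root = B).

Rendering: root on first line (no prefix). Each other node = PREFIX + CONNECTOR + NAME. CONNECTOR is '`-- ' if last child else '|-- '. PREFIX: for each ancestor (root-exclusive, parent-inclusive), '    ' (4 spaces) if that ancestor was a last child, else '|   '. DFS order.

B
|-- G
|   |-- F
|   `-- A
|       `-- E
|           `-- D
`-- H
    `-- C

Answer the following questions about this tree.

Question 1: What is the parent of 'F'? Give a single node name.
Answer: G

Derivation:
Scan adjacency: F appears as child of G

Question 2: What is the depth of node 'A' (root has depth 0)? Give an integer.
Path from root to A: B -> G -> A
Depth = number of edges = 2

Answer: 2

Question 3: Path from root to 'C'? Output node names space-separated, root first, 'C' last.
Walk down from root: B -> H -> C

Answer: B H C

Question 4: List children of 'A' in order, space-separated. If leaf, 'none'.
Node A's children (from adjacency): E

Answer: E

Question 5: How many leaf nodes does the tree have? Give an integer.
Leaves (nodes with no children): C, D, F

Answer: 3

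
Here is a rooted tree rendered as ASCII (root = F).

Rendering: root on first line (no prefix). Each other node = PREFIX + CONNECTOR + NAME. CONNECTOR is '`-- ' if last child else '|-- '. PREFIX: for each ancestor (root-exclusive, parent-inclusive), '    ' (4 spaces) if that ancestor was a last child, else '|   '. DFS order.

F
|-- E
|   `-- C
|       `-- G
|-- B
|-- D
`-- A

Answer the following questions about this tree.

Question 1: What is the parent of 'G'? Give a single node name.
Scan adjacency: G appears as child of C

Answer: C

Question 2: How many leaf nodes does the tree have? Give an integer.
Answer: 4

Derivation:
Leaves (nodes with no children): A, B, D, G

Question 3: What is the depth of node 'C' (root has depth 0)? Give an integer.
Answer: 2

Derivation:
Path from root to C: F -> E -> C
Depth = number of edges = 2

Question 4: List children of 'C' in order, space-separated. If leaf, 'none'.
Answer: G

Derivation:
Node C's children (from adjacency): G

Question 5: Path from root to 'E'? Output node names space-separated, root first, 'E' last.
Answer: F E

Derivation:
Walk down from root: F -> E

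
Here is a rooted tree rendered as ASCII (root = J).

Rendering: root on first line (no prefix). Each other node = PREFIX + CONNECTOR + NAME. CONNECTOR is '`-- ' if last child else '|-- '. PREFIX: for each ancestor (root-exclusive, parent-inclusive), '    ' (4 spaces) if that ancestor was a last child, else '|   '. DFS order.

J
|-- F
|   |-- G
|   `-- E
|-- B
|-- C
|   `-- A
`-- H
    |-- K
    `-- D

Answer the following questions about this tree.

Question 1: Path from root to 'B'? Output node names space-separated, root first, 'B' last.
Answer: J B

Derivation:
Walk down from root: J -> B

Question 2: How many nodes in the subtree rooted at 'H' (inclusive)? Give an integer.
Subtree rooted at H contains: D, H, K
Count = 3

Answer: 3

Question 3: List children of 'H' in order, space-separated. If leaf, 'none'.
Node H's children (from adjacency): K, D

Answer: K D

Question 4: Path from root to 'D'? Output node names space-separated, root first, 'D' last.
Answer: J H D

Derivation:
Walk down from root: J -> H -> D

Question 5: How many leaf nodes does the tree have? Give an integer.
Leaves (nodes with no children): A, B, D, E, G, K

Answer: 6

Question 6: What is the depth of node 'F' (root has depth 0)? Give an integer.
Answer: 1

Derivation:
Path from root to F: J -> F
Depth = number of edges = 1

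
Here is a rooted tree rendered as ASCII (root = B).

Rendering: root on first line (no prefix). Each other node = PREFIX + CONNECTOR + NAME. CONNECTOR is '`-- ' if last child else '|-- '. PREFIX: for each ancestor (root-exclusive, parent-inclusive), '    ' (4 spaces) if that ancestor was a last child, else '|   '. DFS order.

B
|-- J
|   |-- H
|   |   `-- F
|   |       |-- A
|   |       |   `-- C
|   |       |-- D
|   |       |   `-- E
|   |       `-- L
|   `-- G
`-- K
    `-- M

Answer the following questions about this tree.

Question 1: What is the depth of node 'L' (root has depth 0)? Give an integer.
Answer: 4

Derivation:
Path from root to L: B -> J -> H -> F -> L
Depth = number of edges = 4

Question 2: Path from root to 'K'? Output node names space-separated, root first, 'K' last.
Walk down from root: B -> K

Answer: B K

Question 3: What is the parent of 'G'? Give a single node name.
Answer: J

Derivation:
Scan adjacency: G appears as child of J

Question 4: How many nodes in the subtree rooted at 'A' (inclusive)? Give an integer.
Subtree rooted at A contains: A, C
Count = 2

Answer: 2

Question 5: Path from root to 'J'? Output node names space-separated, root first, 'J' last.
Answer: B J

Derivation:
Walk down from root: B -> J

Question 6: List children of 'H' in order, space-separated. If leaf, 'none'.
Node H's children (from adjacency): F

Answer: F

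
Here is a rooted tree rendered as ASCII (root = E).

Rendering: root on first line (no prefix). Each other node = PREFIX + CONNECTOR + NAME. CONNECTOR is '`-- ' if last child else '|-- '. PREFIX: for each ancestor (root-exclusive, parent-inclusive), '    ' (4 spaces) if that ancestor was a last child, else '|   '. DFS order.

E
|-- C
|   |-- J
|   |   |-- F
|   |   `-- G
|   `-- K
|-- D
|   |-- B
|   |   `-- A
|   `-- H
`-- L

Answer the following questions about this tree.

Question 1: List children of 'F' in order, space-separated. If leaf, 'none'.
Answer: none

Derivation:
Node F's children (from adjacency): (leaf)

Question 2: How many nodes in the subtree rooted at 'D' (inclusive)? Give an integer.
Answer: 4

Derivation:
Subtree rooted at D contains: A, B, D, H
Count = 4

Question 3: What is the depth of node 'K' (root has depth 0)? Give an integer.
Path from root to K: E -> C -> K
Depth = number of edges = 2

Answer: 2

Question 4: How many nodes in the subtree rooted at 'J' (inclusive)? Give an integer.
Answer: 3

Derivation:
Subtree rooted at J contains: F, G, J
Count = 3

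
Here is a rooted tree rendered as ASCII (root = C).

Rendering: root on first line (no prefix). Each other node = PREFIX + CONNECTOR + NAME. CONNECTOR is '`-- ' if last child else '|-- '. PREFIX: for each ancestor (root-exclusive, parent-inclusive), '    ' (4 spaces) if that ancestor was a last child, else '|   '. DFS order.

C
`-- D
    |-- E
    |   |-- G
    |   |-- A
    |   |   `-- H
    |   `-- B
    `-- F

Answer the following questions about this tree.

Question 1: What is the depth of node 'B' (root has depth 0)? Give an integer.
Path from root to B: C -> D -> E -> B
Depth = number of edges = 3

Answer: 3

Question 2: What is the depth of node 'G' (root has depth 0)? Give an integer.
Path from root to G: C -> D -> E -> G
Depth = number of edges = 3

Answer: 3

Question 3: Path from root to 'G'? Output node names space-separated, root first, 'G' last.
Walk down from root: C -> D -> E -> G

Answer: C D E G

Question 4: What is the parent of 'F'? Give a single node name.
Answer: D

Derivation:
Scan adjacency: F appears as child of D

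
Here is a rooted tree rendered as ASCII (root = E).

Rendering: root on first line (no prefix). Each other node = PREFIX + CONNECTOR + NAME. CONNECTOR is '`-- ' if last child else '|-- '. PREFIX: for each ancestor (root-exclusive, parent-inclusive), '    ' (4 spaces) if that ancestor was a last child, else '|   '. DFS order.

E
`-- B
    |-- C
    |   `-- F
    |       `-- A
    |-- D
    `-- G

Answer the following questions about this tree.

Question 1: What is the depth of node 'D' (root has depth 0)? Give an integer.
Answer: 2

Derivation:
Path from root to D: E -> B -> D
Depth = number of edges = 2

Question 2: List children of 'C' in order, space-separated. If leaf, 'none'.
Answer: F

Derivation:
Node C's children (from adjacency): F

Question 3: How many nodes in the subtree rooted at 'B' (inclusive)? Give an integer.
Subtree rooted at B contains: A, B, C, D, F, G
Count = 6

Answer: 6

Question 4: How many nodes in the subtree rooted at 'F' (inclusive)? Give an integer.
Subtree rooted at F contains: A, F
Count = 2

Answer: 2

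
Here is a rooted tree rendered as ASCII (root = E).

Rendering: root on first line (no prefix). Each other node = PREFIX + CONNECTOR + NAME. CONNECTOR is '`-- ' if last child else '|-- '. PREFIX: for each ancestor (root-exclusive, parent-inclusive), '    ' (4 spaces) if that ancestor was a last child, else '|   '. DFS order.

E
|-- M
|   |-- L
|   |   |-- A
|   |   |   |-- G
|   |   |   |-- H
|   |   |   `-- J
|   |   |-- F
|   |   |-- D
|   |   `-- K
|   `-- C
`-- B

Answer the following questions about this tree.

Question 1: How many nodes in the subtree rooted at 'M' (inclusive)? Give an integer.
Subtree rooted at M contains: A, C, D, F, G, H, J, K, L, M
Count = 10

Answer: 10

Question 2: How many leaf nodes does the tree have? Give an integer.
Leaves (nodes with no children): B, C, D, F, G, H, J, K

Answer: 8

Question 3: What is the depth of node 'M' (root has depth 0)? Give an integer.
Path from root to M: E -> M
Depth = number of edges = 1

Answer: 1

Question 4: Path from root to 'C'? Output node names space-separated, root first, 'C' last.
Walk down from root: E -> M -> C

Answer: E M C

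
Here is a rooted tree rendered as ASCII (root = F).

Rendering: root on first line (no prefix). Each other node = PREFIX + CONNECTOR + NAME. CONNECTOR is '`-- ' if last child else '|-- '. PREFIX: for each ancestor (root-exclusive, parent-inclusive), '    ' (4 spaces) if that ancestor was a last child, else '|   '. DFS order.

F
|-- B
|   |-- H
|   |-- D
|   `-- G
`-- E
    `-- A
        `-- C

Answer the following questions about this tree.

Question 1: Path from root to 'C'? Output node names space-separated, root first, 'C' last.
Answer: F E A C

Derivation:
Walk down from root: F -> E -> A -> C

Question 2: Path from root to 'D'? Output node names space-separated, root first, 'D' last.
Answer: F B D

Derivation:
Walk down from root: F -> B -> D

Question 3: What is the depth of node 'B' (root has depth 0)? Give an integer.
Answer: 1

Derivation:
Path from root to B: F -> B
Depth = number of edges = 1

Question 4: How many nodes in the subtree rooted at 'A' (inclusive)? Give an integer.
Answer: 2

Derivation:
Subtree rooted at A contains: A, C
Count = 2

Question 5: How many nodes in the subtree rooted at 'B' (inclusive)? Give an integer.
Subtree rooted at B contains: B, D, G, H
Count = 4

Answer: 4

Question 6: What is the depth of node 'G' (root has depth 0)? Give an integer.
Answer: 2

Derivation:
Path from root to G: F -> B -> G
Depth = number of edges = 2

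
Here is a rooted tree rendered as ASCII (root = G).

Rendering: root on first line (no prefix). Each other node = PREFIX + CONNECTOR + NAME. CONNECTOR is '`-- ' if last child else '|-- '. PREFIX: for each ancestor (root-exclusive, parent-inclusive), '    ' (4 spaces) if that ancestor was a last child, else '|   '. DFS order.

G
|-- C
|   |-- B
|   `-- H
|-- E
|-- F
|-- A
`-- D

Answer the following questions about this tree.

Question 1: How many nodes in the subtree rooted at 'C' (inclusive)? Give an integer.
Subtree rooted at C contains: B, C, H
Count = 3

Answer: 3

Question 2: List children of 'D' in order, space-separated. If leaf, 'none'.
Answer: none

Derivation:
Node D's children (from adjacency): (leaf)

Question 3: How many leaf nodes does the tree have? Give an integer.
Leaves (nodes with no children): A, B, D, E, F, H

Answer: 6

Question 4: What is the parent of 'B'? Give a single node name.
Answer: C

Derivation:
Scan adjacency: B appears as child of C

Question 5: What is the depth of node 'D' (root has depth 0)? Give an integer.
Path from root to D: G -> D
Depth = number of edges = 1

Answer: 1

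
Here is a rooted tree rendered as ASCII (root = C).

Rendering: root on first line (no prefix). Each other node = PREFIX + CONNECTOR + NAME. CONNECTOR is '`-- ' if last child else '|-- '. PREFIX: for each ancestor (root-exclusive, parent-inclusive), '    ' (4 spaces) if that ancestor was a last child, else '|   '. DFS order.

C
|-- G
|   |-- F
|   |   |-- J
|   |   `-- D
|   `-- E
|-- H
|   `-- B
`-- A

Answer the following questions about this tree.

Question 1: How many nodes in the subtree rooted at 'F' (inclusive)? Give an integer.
Subtree rooted at F contains: D, F, J
Count = 3

Answer: 3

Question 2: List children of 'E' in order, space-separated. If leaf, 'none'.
Answer: none

Derivation:
Node E's children (from adjacency): (leaf)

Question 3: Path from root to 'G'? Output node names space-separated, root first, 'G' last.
Answer: C G

Derivation:
Walk down from root: C -> G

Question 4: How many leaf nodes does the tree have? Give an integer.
Leaves (nodes with no children): A, B, D, E, J

Answer: 5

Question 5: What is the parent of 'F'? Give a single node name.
Scan adjacency: F appears as child of G

Answer: G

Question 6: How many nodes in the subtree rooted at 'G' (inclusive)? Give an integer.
Subtree rooted at G contains: D, E, F, G, J
Count = 5

Answer: 5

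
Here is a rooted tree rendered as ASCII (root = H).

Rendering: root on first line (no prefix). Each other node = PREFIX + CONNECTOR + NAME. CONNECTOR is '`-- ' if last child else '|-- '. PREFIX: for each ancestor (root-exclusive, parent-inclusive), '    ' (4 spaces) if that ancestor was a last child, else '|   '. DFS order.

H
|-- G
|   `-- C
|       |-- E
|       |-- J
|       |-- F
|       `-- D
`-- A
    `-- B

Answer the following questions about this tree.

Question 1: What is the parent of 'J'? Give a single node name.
Answer: C

Derivation:
Scan adjacency: J appears as child of C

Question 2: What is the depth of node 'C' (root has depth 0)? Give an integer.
Path from root to C: H -> G -> C
Depth = number of edges = 2

Answer: 2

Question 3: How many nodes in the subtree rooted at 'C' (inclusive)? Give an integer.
Answer: 5

Derivation:
Subtree rooted at C contains: C, D, E, F, J
Count = 5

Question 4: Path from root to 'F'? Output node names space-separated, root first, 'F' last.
Walk down from root: H -> G -> C -> F

Answer: H G C F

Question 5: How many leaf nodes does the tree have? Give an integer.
Leaves (nodes with no children): B, D, E, F, J

Answer: 5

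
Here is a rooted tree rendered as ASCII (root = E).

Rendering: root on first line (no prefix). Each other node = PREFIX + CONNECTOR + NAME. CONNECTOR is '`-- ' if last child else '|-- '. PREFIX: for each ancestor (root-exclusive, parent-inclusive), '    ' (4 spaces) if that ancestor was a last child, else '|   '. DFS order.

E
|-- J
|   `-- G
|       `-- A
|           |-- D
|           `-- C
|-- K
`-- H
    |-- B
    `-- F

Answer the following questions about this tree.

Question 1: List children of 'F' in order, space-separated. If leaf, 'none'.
Node F's children (from adjacency): (leaf)

Answer: none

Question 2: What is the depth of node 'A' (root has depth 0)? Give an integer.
Path from root to A: E -> J -> G -> A
Depth = number of edges = 3

Answer: 3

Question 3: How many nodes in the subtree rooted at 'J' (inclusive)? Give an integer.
Answer: 5

Derivation:
Subtree rooted at J contains: A, C, D, G, J
Count = 5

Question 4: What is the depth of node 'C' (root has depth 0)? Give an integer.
Answer: 4

Derivation:
Path from root to C: E -> J -> G -> A -> C
Depth = number of edges = 4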